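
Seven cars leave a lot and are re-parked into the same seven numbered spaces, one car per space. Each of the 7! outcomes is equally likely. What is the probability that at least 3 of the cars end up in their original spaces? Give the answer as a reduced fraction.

407/5040

Favorable outcomes: Σ_{i≥3} C(7,i)·!(7-i) = 35·9 + 35·2 + 21·1 + 7·0 + 1·1 = 407.
Total outcomes: 7! = 5040.
Probability = 407/5040 = 407/5040.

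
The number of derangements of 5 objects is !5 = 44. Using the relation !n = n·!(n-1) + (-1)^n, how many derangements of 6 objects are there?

265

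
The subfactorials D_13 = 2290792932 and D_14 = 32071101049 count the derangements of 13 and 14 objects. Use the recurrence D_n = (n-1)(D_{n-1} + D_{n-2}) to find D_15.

481066515734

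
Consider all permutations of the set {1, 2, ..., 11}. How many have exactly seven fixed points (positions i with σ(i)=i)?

Pick the 7 fixed positions: C(11,7) = 330 ways.
The remaining 4 must be deranged: !4 = 9.
Total: 330 × 9 = 2970.

2970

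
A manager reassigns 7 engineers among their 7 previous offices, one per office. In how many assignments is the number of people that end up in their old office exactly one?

Pick the single fixed position: C(7,1) = 7 ways.
The remaining 6 must be deranged: !6 = 265.
Total: 7 × 265 = 1855.

1855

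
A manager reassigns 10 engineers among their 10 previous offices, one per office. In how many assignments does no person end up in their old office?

Use !n = n·!(n-1) + (-1)^n.
!10 = 10·133496 + 1 = 1334961

1334961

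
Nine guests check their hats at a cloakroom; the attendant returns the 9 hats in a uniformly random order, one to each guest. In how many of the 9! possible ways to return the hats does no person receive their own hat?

133496

Recurrence: !9 = 8·(!8 + !7).
!9 = 8·(14833 + 1854) = 8·16687 = 133496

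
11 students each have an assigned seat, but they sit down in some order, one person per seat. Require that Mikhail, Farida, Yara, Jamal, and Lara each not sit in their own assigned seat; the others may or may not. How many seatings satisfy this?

25022880

Inclusion-exclusion on the 5 forbidden self-matches:
Σ_{j=0}^{5} (-1)^j C(5,j)(11-j)!
= C(5,0)·11! - C(5,1)·10! + C(5,2)·9! - C(5,3)·8! + C(5,4)·7! - C(5,5)·6!
= 39916800 - 18144000 + 3628800 - 403200 + 25200 - 720
= 25022880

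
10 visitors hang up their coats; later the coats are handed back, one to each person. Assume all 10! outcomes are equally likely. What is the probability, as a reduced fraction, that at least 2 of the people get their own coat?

958879/3628800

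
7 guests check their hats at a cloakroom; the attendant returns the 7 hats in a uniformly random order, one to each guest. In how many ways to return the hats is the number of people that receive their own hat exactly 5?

21

Choose which 5 of the 7 are fixed: C(7,5) = 21.
The remaining 2 must be deranged: !2 = 1.
Total: 21 × 1 = 21.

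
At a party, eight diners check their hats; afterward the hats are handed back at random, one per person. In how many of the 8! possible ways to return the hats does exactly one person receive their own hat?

14832

Pick the single fixed position: C(8,1) = 8 ways.
The remaining 7 must be deranged: !7 = 1854.
Total: 8 × 1854 = 14832.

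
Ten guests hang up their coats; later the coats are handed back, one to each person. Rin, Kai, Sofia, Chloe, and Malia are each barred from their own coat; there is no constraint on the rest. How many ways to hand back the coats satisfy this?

Inclusion-exclusion on the 5 forbidden self-matches:
Σ_{j=0}^{5} (-1)^j C(5,j)(10-j)!
= C(5,0)·10! - C(5,1)·9! + C(5,2)·8! - C(5,3)·7! + C(5,4)·6! - C(5,5)·5!
= 3628800 - 1814400 + 403200 - 50400 + 3600 - 120
= 2170680

2170680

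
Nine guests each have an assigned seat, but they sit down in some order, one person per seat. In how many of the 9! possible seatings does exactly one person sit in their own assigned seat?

133497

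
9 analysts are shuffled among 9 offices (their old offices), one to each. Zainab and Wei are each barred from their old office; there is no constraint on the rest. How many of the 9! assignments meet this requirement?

Let A_j be the event that the j-th constrained one is fixed. By inclusion-exclusion over the 2 events:
Σ_{j=0}^{2} (-1)^j C(2,j)(9-j)!
= C(2,0)·9! - C(2,1)·8! + C(2,2)·7!
= 362880 - 80640 + 5040
= 287280

287280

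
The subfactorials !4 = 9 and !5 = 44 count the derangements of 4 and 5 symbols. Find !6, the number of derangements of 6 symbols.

!6 = (6-1)·(!5 + !4) = 5·(44 + 9) = 5·53 = 265.

265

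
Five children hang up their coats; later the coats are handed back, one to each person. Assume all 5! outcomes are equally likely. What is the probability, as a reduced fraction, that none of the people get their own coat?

Favorable outcomes: !5 = 44.
Total outcomes: 5! = 120.
Probability = 44/120 = 11/30.

11/30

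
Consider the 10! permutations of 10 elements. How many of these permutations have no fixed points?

1334961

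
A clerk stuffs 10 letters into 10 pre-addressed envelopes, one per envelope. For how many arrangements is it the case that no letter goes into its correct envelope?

The subfactorial !10 = [10!/e] (nearest integer).
10! = 3628800, and 3628800/e ≈ 1334960.92, so !10 = 1334961.

1334961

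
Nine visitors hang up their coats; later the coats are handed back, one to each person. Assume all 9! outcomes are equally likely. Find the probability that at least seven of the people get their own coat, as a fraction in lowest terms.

37/362880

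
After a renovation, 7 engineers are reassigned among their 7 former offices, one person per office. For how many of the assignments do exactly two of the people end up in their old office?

924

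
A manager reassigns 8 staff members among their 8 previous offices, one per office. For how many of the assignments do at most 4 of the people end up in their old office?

40179

Sum C(8,i)·!(8-i) for i = 0..4:
  i=0: C(8,0)·!8 = 1·14833 = 14833
  i=1: C(8,1)·!7 = 8·1854 = 14832
  i=2: C(8,2)·!6 = 28·265 = 7420
  i=3: C(8,3)·!5 = 56·44 = 2464
  i=4: C(8,4)·!4 = 70·9 = 630
Total = 40179.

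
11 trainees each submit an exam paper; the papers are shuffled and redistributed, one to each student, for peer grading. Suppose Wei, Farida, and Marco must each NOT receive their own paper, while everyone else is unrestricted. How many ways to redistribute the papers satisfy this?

Let A_j be the event that the j-th constrained one is fixed. By inclusion-exclusion over the 3 events:
Σ_{j=0}^{3} (-1)^j C(3,j)(11-j)!
= C(3,0)·11! - C(3,1)·10! + C(3,2)·9! - C(3,3)·8!
= 39916800 - 10886400 + 1088640 - 40320
= 30078720

30078720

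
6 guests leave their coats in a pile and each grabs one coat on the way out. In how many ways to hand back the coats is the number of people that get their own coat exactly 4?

15

Pick the 4 fixed positions: C(6,4) = 15 ways.
The other 2 form a derangement: !2 = 1.
Total: 15 × 1 = 15.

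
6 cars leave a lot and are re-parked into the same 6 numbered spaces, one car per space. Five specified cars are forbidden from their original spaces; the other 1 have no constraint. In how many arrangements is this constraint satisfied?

309

Let A_j be the event that the j-th constrained one is fixed. By inclusion-exclusion over the 5 events:
Σ_{j=0}^{5} (-1)^j C(5,j)(6-j)!
= C(5,0)·6! - C(5,1)·5! + C(5,2)·4! - C(5,3)·3! + C(5,4)·2! - C(5,5)·1!
= 720 - 600 + 240 - 60 + 10 - 1
= 309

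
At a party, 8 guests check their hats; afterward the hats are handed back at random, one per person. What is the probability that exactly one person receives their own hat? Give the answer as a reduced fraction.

Favorable outcomes: C(8,1)·!7 = 8·1854 = 14832.
Total outcomes: 8! = 40320.
Probability = 14832/40320 = 103/280.

103/280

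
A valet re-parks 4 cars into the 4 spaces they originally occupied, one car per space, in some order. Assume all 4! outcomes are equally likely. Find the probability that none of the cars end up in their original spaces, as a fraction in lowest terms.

3/8

Favorable outcomes: !4 = 9.
Total outcomes: 4! = 24.
Probability = 9/24 = 3/8.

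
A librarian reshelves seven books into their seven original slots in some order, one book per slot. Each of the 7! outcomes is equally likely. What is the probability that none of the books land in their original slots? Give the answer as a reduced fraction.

Favorable outcomes: !7 = 1854.
Total outcomes: 7! = 5040.
Probability = 1854/5040 = 103/280.

103/280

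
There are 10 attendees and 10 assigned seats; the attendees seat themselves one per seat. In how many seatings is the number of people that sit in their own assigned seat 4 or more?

68914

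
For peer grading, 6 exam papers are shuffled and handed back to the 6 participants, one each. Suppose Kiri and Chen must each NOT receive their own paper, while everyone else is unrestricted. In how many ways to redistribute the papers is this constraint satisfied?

504

Let A_j be the event that the j-th constrained one is fixed. By inclusion-exclusion over the 2 events:
Σ_{j=0}^{2} (-1)^j C(2,j)(6-j)!
= C(2,0)·6! - C(2,1)·5! + C(2,2)·4!
= 720 - 240 + 24
= 504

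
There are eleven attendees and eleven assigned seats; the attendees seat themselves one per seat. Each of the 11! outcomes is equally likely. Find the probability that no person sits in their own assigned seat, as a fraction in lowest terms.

1468457/3991680

Favorable outcomes: !11 = 14684570.
Total outcomes: 11! = 39916800.
Probability = 14684570/39916800 = 1468457/3991680.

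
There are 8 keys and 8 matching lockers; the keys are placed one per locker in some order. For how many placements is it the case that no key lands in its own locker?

!8 = 8! · Σ_{k=0}^{8} (-1)^k/k!
= 8! - 8!/1! + 8!/2! - 8!/3! + 8!/4! - 8!/5! + 8!/6! - 8!/7! + 8!/8!
= 40320 - 40320 + 20160 - 6720 + 1680 - 336 + 56 - 8 + 1
= 14833

14833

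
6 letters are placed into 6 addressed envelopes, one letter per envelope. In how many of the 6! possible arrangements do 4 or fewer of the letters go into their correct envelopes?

Sum C(6,i)·!(6-i) for i = 0..4:
  i=0: C(6,0)·!6 = 1·265 = 265
  i=1: C(6,1)·!5 = 6·44 = 264
  i=2: C(6,2)·!4 = 15·9 = 135
  i=3: C(6,3)·!3 = 20·2 = 40
  i=4: C(6,4)·!2 = 15·1 = 15
Total = 719.

719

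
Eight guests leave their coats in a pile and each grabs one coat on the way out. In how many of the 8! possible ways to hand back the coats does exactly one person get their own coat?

14832

Pick the single fixed position: C(8,1) = 8 ways.
The remaining 7 must be deranged: !7 = 1854.
Total: 8 × 1854 = 14832.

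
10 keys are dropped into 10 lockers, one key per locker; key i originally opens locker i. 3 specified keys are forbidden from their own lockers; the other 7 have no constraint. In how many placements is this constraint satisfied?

2656080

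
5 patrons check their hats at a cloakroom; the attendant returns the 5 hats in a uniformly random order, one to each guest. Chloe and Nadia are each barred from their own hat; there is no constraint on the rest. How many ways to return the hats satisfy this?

78

Let A_j be the event that the j-th constrained one is fixed. By inclusion-exclusion over the 2 events:
Σ_{j=0}^{2} (-1)^j C(2,j)(5-j)!
= C(2,0)·5! - C(2,1)·4! + C(2,2)·3!
= 120 - 48 + 6
= 78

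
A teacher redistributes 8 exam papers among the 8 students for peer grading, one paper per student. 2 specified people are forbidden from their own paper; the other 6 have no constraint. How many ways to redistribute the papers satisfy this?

Let A_j be the event that the j-th constrained one is fixed. By inclusion-exclusion over the 2 events:
Σ_{j=0}^{2} (-1)^j C(2,j)(8-j)!
= C(2,0)·8! - C(2,1)·7! + C(2,2)·6!
= 40320 - 10080 + 720
= 30960

30960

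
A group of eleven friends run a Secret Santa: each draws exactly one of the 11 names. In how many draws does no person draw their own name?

!11 = 11! · Σ_{k=0}^{11} (-1)^k/k!
= 11! - 11!/1! + 11!/2! - 11!/3! + 11!/4! - 11!/5! + 11!/6! - 11!/7! + 11!/8! - 11!/9! + 11!/10! - 11!/11!
= 39916800 - 39916800 + 19958400 - 6652800 + 1663200 - 332640 + 55440 - 7920 + 990 - 110 + 11 - 1
= 14684570

14684570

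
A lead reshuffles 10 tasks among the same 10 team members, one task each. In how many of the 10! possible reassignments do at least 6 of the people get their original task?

Sum C(10,i)·!(10-i) for i = 6..10:
  i=6: C(10,6)·!4 = 210·9 = 1890
  i=7: C(10,7)·!3 = 120·2 = 240
  i=8: C(10,8)·!2 = 45·1 = 45
  i=9: C(10,9)·!1 = 10·0 = 0
  i=10: C(10,10)·!0 = 1·1 = 1
Total = 2176.

2176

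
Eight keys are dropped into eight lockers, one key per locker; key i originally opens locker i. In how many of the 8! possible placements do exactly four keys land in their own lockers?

630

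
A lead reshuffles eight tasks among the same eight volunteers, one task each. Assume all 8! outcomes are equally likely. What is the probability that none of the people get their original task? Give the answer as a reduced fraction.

2119/5760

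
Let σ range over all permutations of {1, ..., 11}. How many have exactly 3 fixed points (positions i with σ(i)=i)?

Choose which 3 of the 11 are fixed: C(11,3) = 165.
The other 8 form a derangement: !8 = 14833.
Total: 165 × 14833 = 2447445.

2447445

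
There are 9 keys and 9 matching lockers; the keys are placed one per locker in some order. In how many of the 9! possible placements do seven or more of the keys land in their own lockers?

# with exactly i fixed is C(9,i)·!(9-i); sum over i=7..9:
  i=7: C(9,7)·!2 = 36·1 = 36
  i=8: C(9,8)·!1 = 9·0 = 0
  i=9: C(9,9)·!0 = 1·1 = 1
Total = 37.

37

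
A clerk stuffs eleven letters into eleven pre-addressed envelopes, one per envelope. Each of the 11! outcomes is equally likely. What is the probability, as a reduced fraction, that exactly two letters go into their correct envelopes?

Favorable outcomes: C(11,2)·!9 = 55·133496 = 7342280.
Total outcomes: 11! = 39916800.
Probability = 7342280/39916800 = 16687/90720.

16687/90720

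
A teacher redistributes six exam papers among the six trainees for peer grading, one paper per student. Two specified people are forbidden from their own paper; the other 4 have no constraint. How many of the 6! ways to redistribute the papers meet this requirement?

504

Let A_j be the event that the j-th constrained one is fixed. By inclusion-exclusion over the 2 events:
Σ_{j=0}^{2} (-1)^j C(2,j)(6-j)!
= C(2,0)·6! - C(2,1)·5! + C(2,2)·4!
= 720 - 240 + 24
= 504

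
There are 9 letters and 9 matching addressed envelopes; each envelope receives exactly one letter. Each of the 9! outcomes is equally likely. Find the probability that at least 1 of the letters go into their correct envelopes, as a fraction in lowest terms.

Favorable outcomes: Σ_{i≥1} C(9,i)·!(9-i) = 9·14833 + 36·1854 + 84·265 + 126·44 + 126·9 + 84·2 + 36·1 + 9·0 + 1·1 = 229384.
Total outcomes: 9! = 362880.
Probability = 229384/362880 = 28673/45360.

28673/45360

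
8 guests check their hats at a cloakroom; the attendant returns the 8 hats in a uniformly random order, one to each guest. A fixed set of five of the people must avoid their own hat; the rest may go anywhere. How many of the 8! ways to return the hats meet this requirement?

Inclusion-exclusion on the 5 forbidden self-matches:
Σ_{j=0}^{5} (-1)^j C(5,j)(8-j)!
= C(5,0)·8! - C(5,1)·7! + C(5,2)·6! - C(5,3)·5! + C(5,4)·4! - C(5,5)·3!
= 40320 - 25200 + 7200 - 1200 + 120 - 6
= 21234

21234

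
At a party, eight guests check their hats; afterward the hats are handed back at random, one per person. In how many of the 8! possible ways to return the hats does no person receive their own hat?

!8 = 8! · Σ_{k=0}^{8} (-1)^k/k!
= 8! - 8!/1! + 8!/2! - 8!/3! + 8!/4! - 8!/5! + 8!/6! - 8!/7! + 8!/8!
= 40320 - 40320 + 20160 - 6720 + 1680 - 336 + 56 - 8 + 1
= 14833

14833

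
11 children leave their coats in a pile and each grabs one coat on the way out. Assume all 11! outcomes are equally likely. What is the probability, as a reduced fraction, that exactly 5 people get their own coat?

53/17280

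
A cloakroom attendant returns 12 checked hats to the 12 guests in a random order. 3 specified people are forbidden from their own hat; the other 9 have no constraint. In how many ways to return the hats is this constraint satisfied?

369774720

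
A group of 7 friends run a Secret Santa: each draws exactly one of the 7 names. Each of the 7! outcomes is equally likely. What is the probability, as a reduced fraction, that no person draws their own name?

Favorable outcomes: !7 = 1854.
Total outcomes: 7! = 5040.
Probability = 1854/5040 = 103/280.

103/280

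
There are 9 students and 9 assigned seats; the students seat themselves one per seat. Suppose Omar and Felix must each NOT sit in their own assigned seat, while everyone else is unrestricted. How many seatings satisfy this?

Inclusion-exclusion on the 2 forbidden self-matches:
Σ_{j=0}^{2} (-1)^j C(2,j)(9-j)!
= C(2,0)·9! - C(2,1)·8! + C(2,2)·7!
= 362880 - 80640 + 5040
= 287280

287280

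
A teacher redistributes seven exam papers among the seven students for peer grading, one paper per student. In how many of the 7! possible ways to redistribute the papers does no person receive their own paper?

Use !n = n·!(n-1) + (-1)^n.
!7 = 7·265 - 1 = 1854

1854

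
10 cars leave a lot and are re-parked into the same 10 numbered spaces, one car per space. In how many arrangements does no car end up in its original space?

Recurrence: !10 = 9·(!9 + !8).
!10 = 9·(133496 + 14833) = 9·148329 = 1334961

1334961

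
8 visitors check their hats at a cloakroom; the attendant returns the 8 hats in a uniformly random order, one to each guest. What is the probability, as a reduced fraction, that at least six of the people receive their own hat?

29/40320

Favorable outcomes: Σ_{i≥6} C(8,i)·!(8-i) = 28·1 + 8·0 + 1·1 = 29.
Total outcomes: 8! = 40320.
Probability = 29/40320 = 29/40320.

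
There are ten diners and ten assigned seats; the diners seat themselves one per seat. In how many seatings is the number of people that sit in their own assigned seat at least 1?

2293839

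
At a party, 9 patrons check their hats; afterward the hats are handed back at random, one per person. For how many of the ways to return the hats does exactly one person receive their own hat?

Pick the single fixed position: C(9,1) = 9 ways.
The other 8 form a derangement: !8 = 14833.
Total: 9 × 14833 = 133497.

133497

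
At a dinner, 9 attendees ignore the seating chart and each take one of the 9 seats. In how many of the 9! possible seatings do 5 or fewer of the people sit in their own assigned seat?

362675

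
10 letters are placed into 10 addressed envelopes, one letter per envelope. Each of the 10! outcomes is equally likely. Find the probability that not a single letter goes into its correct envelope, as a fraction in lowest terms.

16481/44800

Favorable outcomes: !10 = 1334961.
Total outcomes: 10! = 3628800.
Probability = 1334961/3628800 = 16481/44800.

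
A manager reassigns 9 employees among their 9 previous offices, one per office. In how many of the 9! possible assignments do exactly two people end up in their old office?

66744

Pick the 2 fixed positions: C(9,2) = 36 ways.
The remaining 7 must be deranged: !7 = 1854.
Total: 36 × 1854 = 66744.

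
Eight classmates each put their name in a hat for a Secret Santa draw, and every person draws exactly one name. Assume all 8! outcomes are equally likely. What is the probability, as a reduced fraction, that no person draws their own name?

2119/5760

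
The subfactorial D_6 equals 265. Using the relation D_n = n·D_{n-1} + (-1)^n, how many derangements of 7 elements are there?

D_7 = 7·265 - 1 = 1854.

1854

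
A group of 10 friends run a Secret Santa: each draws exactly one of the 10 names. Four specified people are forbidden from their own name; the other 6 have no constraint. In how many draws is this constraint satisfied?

Let A_j be the event that the j-th constrained one is fixed. By inclusion-exclusion over the 4 events:
Σ_{j=0}^{4} (-1)^j C(4,j)(10-j)!
= C(4,0)·10! - C(4,1)·9! + C(4,2)·8! - C(4,3)·7! + C(4,4)·6!
= 3628800 - 1451520 + 241920 - 20160 + 720
= 2399760

2399760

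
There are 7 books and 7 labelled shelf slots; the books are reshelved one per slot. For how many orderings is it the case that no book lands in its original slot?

1854

By inclusion-exclusion, !7 = Σ (-1)^k · 7!/k! for k=0..7
= 7! - 7!/1! + 7!/2! - 7!/3! + 7!/4! - 7!/5! + 7!/6! - 7!/7!
= 5040 - 5040 + 2520 - 840 + 210 - 42 + 7 - 1
= 1854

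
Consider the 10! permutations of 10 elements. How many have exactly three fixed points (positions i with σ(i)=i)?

222480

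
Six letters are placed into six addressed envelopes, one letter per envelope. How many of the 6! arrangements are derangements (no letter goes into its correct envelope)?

265

Recurrence: !6 = 5·(!5 + !4).
!6 = 5·(44 + 9) = 5·53 = 265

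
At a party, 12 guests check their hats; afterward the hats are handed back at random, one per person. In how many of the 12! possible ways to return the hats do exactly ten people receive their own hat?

Choose which 10 of the 12 are fixed: C(12,10) = 66.
The remaining 2 must be deranged: !2 = 1.
Total: 66 × 1 = 66.

66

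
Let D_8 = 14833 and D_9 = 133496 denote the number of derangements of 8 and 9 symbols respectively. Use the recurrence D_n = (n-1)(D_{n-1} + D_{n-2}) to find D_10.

1334961

D_10 = (10-1)·(D_9 + D_8) = 9·(133496 + 14833) = 9·148329 = 1334961.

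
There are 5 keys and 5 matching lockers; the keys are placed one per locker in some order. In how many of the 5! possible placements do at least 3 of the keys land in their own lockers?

# with exactly i fixed is C(5,i)·!(5-i); sum over i=3..5:
  i=3: C(5,3)·!2 = 10·1 = 10
  i=4: C(5,4)·!1 = 5·0 = 0
  i=5: C(5,5)·!0 = 1·1 = 1
Total = 11.

11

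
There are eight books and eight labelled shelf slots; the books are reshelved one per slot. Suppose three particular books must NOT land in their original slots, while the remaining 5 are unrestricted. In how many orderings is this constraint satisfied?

27240

Let A_j be the event that the j-th constrained one is fixed. By inclusion-exclusion over the 3 events:
Σ_{j=0}^{3} (-1)^j C(3,j)(8-j)!
= C(3,0)·8! - C(3,1)·7! + C(3,2)·6! - C(3,3)·5!
= 40320 - 15120 + 2160 - 120
= 27240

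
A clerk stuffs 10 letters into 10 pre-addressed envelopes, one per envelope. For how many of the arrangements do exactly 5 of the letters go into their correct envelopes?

Pick the 5 fixed positions: C(10,5) = 252 ways.
The remaining 5 must be deranged: !5 = 44.
Total: 252 × 44 = 11088.

11088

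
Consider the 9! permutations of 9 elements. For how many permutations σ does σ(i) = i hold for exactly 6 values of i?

Choose which 6 of the 9 are fixed: C(9,6) = 84.
The remaining 3 must be deranged: !3 = 2.
Total: 84 × 2 = 168.

168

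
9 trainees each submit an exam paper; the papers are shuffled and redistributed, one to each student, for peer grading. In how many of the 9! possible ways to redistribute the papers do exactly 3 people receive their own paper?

22260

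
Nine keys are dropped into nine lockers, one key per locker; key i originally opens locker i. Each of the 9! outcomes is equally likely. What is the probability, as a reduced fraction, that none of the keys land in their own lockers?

Favorable outcomes: !9 = 133496.
Total outcomes: 9! = 362880.
Probability = 133496/362880 = 16687/45360.

16687/45360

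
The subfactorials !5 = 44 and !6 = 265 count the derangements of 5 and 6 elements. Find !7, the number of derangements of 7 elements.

1854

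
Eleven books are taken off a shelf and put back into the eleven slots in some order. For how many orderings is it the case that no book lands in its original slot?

14684570

!11 = 11! · Σ_{k=0}^{11} (-1)^k/k!
= 11! - 11!/1! + 11!/2! - 11!/3! + 11!/4! - 11!/5! + 11!/6! - 11!/7! + 11!/8! - 11!/9! + 11!/10! - 11!/11!
= 39916800 - 39916800 + 19958400 - 6652800 + 1663200 - 332640 + 55440 - 7920 + 990 - 110 + 11 - 1
= 14684570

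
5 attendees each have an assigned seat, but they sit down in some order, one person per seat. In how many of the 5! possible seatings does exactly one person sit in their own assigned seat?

45

Pick the single fixed position: C(5,1) = 5 ways.
The other 4 form a derangement: !4 = 9.
Total: 5 × 9 = 45.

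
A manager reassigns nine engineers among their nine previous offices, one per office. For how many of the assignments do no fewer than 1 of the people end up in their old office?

229384

# with exactly i fixed is C(9,i)·!(9-i); sum over i=1..9:
  i=1: C(9,1)·!8 = 9·14833 = 133497
  i=2: C(9,2)·!7 = 36·1854 = 66744
  i=3: C(9,3)·!6 = 84·265 = 22260
  i=4: C(9,4)·!5 = 126·44 = 5544
  i=5: C(9,5)·!4 = 126·9 = 1134
  i=6: C(9,6)·!3 = 84·2 = 168
  i=7: C(9,7)·!2 = 36·1 = 36
  i=8: C(9,8)·!1 = 9·0 = 0
  i=9: C(9,9)·!0 = 1·1 = 1
Total = 229384.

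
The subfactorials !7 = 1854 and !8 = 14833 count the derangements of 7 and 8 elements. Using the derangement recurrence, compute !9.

!9 = (9-1)·(!8 + !7) = 8·(14833 + 1854) = 8·16687 = 133496.

133496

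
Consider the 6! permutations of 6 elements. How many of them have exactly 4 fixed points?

15

Pick the 4 fixed positions: C(6,4) = 15 ways.
The remaining 2 must be deranged: !2 = 1.
Total: 15 × 1 = 15.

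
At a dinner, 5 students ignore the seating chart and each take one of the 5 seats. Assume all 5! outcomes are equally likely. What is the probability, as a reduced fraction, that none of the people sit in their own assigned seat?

11/30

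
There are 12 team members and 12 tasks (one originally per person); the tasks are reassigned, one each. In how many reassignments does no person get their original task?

176214841

By inclusion-exclusion, !12 = Σ (-1)^k · 12!/k! for k=0..12
= 12! - 12!/1! + 12!/2! - 12!/3! + 12!/4! - 12!/5! + 12!/6! - 12!/7! + 12!/8! - 12!/9! + 12!/10! - 12!/11! + 12!/12!
= 479001600 - 479001600 + 239500800 - 79833600 + 19958400 - 3991680 + 665280 - 95040 + 11880 - 1320 + 132 - 12 + 1
= 176214841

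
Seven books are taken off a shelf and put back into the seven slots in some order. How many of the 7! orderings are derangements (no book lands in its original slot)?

1854

Use !n = (n-1)(!(n-1) + !(n-2)).
!7 = 6·(265 + 44) = 6·309 = 1854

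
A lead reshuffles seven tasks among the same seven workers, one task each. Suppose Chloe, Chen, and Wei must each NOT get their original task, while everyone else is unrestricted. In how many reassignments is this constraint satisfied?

Let A_j be the event that the j-th constrained one is fixed. By inclusion-exclusion over the 3 events:
Σ_{j=0}^{3} (-1)^j C(3,j)(7-j)!
= C(3,0)·7! - C(3,1)·6! + C(3,2)·5! - C(3,3)·4!
= 5040 - 2160 + 360 - 24
= 3216

3216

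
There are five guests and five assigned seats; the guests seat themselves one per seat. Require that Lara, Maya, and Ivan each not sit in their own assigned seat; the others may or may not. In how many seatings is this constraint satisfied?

64

Let A_j be the event that the j-th constrained one is fixed. By inclusion-exclusion over the 3 events:
Σ_{j=0}^{3} (-1)^j C(3,j)(5-j)!
= C(3,0)·5! - C(3,1)·4! + C(3,2)·3! - C(3,3)·2!
= 120 - 72 + 18 - 2
= 64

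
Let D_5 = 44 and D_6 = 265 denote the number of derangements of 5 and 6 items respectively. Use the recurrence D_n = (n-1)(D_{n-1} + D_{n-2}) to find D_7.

1854

D_7 = (7-1)·(D_6 + D_5) = 6·(265 + 44) = 6·309 = 1854.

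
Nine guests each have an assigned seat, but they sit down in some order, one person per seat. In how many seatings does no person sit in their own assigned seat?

Use !n = n·!(n-1) + (-1)^n.
!9 = 9·14833 - 1 = 133496

133496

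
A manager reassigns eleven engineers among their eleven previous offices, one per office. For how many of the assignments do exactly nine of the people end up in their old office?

55

Choose which 9 of the 11 are fixed: C(11,9) = 55.
The remaining 2 must be deranged: !2 = 1.
Total: 55 × 1 = 55.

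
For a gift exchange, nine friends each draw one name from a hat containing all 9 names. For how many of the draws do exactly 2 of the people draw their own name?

66744

Choose which 2 of the 9 are fixed: C(9,2) = 36.
The other 7 form a derangement: !7 = 1854.
Total: 36 × 1854 = 66744.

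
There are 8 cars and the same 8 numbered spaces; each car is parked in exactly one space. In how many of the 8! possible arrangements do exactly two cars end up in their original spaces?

Choose which 2 of the 8 are fixed: C(8,2) = 28.
The remaining 6 must be deranged: !6 = 265.
Total: 28 × 265 = 7420.

7420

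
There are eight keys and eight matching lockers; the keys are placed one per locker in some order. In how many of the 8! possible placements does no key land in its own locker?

14833

!8 = 8! · Σ_{k=0}^{8} (-1)^k/k!
= 8! - 8!/1! + 8!/2! - 8!/3! + 8!/4! - 8!/5! + 8!/6! - 8!/7! + 8!/8!
= 40320 - 40320 + 20160 - 6720 + 1680 - 336 + 56 - 8 + 1
= 14833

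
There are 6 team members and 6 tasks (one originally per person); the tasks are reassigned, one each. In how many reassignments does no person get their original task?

!6 is the nearest integer to 6!/e.
6! = 720, and 720/e ≈ 264.87, so !6 = 265.

265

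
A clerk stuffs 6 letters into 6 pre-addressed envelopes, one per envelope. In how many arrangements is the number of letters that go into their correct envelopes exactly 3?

Pick the 3 fixed positions: C(6,3) = 20 ways.
The other 3 form a derangement: !3 = 2.
Total: 20 × 2 = 40.

40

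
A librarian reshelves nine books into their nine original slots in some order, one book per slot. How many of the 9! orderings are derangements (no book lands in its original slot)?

133496

By inclusion-exclusion, !9 = Σ (-1)^k · 9!/k! for k=0..9
= 9! - 9!/1! + 9!/2! - 9!/3! + 9!/4! - 9!/5! + 9!/6! - 9!/7! + 9!/8! - 9!/9!
= 362880 - 362880 + 181440 - 60480 + 15120 - 3024 + 504 - 72 + 9 - 1
= 133496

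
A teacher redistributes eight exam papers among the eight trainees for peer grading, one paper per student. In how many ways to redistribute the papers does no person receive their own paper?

14833

!8 is the nearest integer to 8!/e.
8! = 40320, and 40320/e ≈ 14832.90, so !8 = 14833.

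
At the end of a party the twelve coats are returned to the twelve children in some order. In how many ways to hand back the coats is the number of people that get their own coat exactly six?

Pick the 6 fixed positions: C(12,6) = 924 ways.
The remaining 6 must be deranged: !6 = 265.
Total: 924 × 265 = 244860.

244860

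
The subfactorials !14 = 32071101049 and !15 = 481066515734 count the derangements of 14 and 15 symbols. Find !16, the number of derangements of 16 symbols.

7697064251745

!16 = (16-1)·(!15 + !14) = 15·(481066515734 + 32071101049) = 15·513137616783 = 7697064251745.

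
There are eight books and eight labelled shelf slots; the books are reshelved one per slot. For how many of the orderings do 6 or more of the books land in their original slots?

29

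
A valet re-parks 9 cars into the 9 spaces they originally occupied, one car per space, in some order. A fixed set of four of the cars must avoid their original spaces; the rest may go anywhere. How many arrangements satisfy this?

Let A_j be the event that the j-th constrained one is fixed. By inclusion-exclusion over the 4 events:
Σ_{j=0}^{4} (-1)^j C(4,j)(9-j)!
= C(4,0)·9! - C(4,1)·8! + C(4,2)·7! - C(4,3)·6! + C(4,4)·5!
= 362880 - 161280 + 30240 - 2880 + 120
= 229080

229080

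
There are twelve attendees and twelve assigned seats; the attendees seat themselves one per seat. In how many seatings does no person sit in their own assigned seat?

176214841

Recurrence: !12 = 12·!11 + (-1)^12.
!12 = 12·14684570 + 1 = 176214841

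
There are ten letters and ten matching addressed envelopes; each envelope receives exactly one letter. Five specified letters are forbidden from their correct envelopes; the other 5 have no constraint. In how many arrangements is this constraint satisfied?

2170680

Inclusion-exclusion on the 5 forbidden self-matches:
Σ_{j=0}^{5} (-1)^j C(5,j)(10-j)!
= C(5,0)·10! - C(5,1)·9! + C(5,2)·8! - C(5,3)·7! + C(5,4)·6! - C(5,5)·5!
= 3628800 - 1814400 + 403200 - 50400 + 3600 - 120
= 2170680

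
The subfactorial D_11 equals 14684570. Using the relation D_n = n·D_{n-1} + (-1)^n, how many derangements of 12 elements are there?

D_12 = 12·14684570 + 1 = 176214841.

176214841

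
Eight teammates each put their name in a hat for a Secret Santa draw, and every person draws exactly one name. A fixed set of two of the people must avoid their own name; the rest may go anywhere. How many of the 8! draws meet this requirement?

30960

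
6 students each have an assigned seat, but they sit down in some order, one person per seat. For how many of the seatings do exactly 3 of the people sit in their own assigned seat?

Pick the 3 fixed positions: C(6,3) = 20 ways.
The other 3 form a derangement: !3 = 2.
Total: 20 × 2 = 40.

40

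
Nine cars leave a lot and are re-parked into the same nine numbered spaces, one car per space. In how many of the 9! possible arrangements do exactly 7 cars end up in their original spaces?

Pick the 7 fixed positions: C(9,7) = 36 ways.
The other 2 form a derangement: !2 = 1.
Total: 36 × 1 = 36.

36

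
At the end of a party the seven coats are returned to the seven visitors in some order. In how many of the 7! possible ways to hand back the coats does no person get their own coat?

Use !n = n·!(n-1) + (-1)^n.
!7 = 7·265 - 1 = 1854

1854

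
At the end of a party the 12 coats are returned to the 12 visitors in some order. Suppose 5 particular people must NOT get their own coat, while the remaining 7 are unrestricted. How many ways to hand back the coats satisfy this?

312273360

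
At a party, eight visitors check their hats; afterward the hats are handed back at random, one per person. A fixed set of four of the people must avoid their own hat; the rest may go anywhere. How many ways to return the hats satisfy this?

24024

Inclusion-exclusion on the 4 forbidden self-matches:
Σ_{j=0}^{4} (-1)^j C(4,j)(8-j)!
= C(4,0)·8! - C(4,1)·7! + C(4,2)·6! - C(4,3)·5! + C(4,4)·4!
= 40320 - 20160 + 4320 - 480 + 24
= 24024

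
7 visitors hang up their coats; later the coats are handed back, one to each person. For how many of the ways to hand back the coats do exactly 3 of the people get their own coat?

Pick the 3 fixed positions: C(7,3) = 35 ways.
The remaining 4 must be deranged: !4 = 9.
Total: 35 × 9 = 315.

315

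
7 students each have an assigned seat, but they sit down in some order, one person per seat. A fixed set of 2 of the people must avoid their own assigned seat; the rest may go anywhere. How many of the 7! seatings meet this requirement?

3720

Inclusion-exclusion on the 2 forbidden self-matches:
Σ_{j=0}^{2} (-1)^j C(2,j)(7-j)!
= C(2,0)·7! - C(2,1)·6! + C(2,2)·5!
= 5040 - 1440 + 120
= 3720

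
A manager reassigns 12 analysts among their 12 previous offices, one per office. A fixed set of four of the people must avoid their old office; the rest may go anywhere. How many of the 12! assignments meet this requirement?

339696000

Inclusion-exclusion on the 4 forbidden self-matches:
Σ_{j=0}^{4} (-1)^j C(4,j)(12-j)!
= C(4,0)·12! - C(4,1)·11! + C(4,2)·10! - C(4,3)·9! + C(4,4)·8!
= 479001600 - 159667200 + 21772800 - 1451520 + 40320
= 339696000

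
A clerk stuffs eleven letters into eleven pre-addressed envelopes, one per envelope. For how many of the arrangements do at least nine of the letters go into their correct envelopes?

56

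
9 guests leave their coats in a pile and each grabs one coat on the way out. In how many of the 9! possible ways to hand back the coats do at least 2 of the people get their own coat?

# with exactly i fixed is C(9,i)·!(9-i); sum over i=2..9:
  i=2: C(9,2)·!7 = 36·1854 = 66744
  i=3: C(9,3)·!6 = 84·265 = 22260
  i=4: C(9,4)·!5 = 126·44 = 5544
  i=5: C(9,5)·!4 = 126·9 = 1134
  i=6: C(9,6)·!3 = 84·2 = 168
  i=7: C(9,7)·!2 = 36·1 = 36
  i=8: C(9,8)·!1 = 9·0 = 0
  i=9: C(9,9)·!0 = 1·1 = 1
Total = 95887.

95887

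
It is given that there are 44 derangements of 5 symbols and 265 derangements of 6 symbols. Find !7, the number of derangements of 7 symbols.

1854

!7 = (7-1)·(!6 + !5) = 6·(265 + 44) = 6·309 = 1854.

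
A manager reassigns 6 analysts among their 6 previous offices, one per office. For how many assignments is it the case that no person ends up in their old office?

The number of derangements of 6 is !6 = Σ_{k=0}^{6} (-1)^k·6!/k!
= 6! - 6!/1! + 6!/2! - 6!/3! + 6!/4! - 6!/5! + 6!/6!
= 720 - 720 + 360 - 120 + 30 - 6 + 1
= 265

265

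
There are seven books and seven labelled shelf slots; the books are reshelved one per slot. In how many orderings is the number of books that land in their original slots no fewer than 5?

22

# with exactly i fixed is C(7,i)·!(7-i); sum over i=5..7:
  i=5: C(7,5)·!2 = 21·1 = 21
  i=6: C(7,6)·!1 = 7·0 = 0
  i=7: C(7,7)·!0 = 1·1 = 1
Total = 22.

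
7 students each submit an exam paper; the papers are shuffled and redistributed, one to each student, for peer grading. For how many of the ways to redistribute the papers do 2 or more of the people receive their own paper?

1331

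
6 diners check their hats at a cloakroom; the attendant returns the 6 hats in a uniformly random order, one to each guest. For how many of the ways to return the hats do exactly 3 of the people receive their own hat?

Pick the 3 fixed positions: C(6,3) = 20 ways.
The other 3 form a derangement: !3 = 2.
Total: 20 × 2 = 40.

40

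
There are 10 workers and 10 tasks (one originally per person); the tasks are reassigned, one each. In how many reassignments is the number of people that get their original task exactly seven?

240

Choose which 7 of the 10 are fixed: C(10,7) = 120.
The remaining 3 must be deranged: !3 = 2.
Total: 120 × 2 = 240.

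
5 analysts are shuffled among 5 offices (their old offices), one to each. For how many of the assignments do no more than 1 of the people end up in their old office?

89

Sum C(5,i)·!(5-i) for i = 0..1:
  i=0: C(5,0)·!5 = 1·44 = 44
  i=1: C(5,1)·!4 = 5·9 = 45
Total = 89.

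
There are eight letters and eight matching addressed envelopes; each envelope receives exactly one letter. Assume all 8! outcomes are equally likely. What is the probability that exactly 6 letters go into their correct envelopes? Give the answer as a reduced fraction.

1/1440

Favorable outcomes: C(8,6)·!2 = 28·1 = 28.
Total outcomes: 8! = 40320.
Probability = 28/40320 = 1/1440.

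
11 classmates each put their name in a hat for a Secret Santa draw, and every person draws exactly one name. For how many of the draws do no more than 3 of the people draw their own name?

Sum C(11,i)·!(11-i) for i = 0..3:
  i=0: C(11,0)·!11 = 1·14684570 = 14684570
  i=1: C(11,1)·!10 = 11·1334961 = 14684571
  i=2: C(11,2)·!9 = 55·133496 = 7342280
  i=3: C(11,3)·!8 = 165·14833 = 2447445
Total = 39158866.

39158866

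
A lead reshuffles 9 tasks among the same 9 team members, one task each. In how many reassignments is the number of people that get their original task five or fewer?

362675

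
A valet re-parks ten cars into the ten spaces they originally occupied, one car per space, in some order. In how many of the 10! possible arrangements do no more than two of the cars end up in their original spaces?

3337406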